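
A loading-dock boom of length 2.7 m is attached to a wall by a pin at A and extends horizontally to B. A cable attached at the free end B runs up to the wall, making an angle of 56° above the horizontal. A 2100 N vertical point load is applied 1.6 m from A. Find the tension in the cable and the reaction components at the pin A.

T = 1501 N, A_x = 839.4 N, A_y = 855.6 N

ΣM about A: T·sin56°·2.7 − 2100·1.6 = 0 → T = 3360/(2.7·0.829038) = 1501.07 ≈ 1501 N.
ΣF_x = 0: A_x − T·cos56° = 0 → A_x = 1501.07 × 0.559193 = 839.4 N.
ΣF_y = 0: A_y + T·sin56° − 2100 = 0 → A_y = 2100 − 1501.07 × 0.829038 = 855.6 N.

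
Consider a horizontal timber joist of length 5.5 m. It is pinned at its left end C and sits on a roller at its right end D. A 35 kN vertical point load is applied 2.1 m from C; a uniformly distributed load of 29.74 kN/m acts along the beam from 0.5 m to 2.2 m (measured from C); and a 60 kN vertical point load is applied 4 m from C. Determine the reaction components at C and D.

Resultant of the distributed load: 29.74 × 1.7 = 50.558 kN at 1.35 m from C.
ΣM about C: D_y·5.5 − 35·2.1 − (29.74·1.7)·1.35 − 60·4 = 0 → D_y = 381.7533/5.5 = 69.4097 ≈ 69.41 kN.
ΣF_y = 0: C_y + 69.4097 − 35 − 29.74·1.7 − 60 = 0 → C_y = 76.15 kN.
ΣF_x = 0: no horizontal applied forces, so C_x = 0.

C_x = 0, C_y = 76.15 kN, D_y = 69.41 kN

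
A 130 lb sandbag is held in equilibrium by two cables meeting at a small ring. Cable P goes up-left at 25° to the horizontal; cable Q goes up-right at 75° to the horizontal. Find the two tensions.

ΣF_x = 0: −T_P·cos25° + T_Q·cos75° = 0 → T_Q = 3.5017·T_P.
ΣF_y = 0: T_P·sin25° + T_Q·sin75° = 130.
Substitute: T_P·(0.422618 + 3.5017·0.965926) = 130 → T_P = 34.1656 ≈ 34.17 lb.
Then T_Q = 3.5017 × 34.1656 = 119.6 lb.

T_P = 34.17 lb, T_Q = 119.6 lb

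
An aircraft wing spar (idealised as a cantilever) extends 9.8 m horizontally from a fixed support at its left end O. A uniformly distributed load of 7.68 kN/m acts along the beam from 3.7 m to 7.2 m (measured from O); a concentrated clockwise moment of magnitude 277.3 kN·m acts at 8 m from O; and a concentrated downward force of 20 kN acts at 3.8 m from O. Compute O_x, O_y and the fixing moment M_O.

O_x = 0, O_y = 46.88 kN, M_O = 499.8 kN·m

Resultant of the distributed load: 7.68 × 3.5 = 26.88 kN at 5.45 m from O.
ΣF_x = 0: O_x = 0.
ΣF_y = 0: O_y − 7.68·3.5 − 20 = 0 → O_y = 46.88 kN.
ΣM about O: M_O − (7.68·3.5)·5.45 − 277.3 − 20·3.8 = 0 → M_O = 499.8 kN·m.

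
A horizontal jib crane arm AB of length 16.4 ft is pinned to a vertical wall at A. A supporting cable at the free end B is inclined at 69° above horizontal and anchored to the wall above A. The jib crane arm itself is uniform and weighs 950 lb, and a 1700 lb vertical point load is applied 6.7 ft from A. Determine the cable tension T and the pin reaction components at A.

ΣM about A: T·sin69°·16.4 − 950·8.2 − 1700·6.7 = 0 → T = 19180/(16.4·0.93358) = 1252.72 ≈ 1253 lb.
ΣF_x = 0: A_x − T·cos69° = 0 → A_x = 1252.72 × 0.358368 = 448.9 lb.
ΣF_y = 0: A_y + T·sin69° − 950 − 1700 = 0 → A_y = 2650 − 1252.72 × 0.93358 = 1480 lb.

T = 1253 lb, A_x = 448.9 lb, A_y = 1480 lb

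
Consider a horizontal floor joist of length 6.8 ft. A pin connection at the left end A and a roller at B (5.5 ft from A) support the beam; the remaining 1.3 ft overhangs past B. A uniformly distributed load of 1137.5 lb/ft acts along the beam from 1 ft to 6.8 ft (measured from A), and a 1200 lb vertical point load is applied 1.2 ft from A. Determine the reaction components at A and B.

Resultant of the distributed load: 1137.5 × 5.8 = 6597.5 lb at 3.9 ft from A.
ΣM about A: B_y·5.5 − (1137.5·5.8)·3.9 − 1200·1.2 = 0 → B_y = 27170.25/5.5 = 4940.05 ≈ 4940 lb.
ΣF_y = 0: A_y + 4940.05 − 1137.5·5.8 − 1200 = 0 → A_y = 2857 lb.
ΣF_x = 0: no horizontal applied forces, so A_x = 0.

A_x = 0, A_y = 2857 lb, B_y = 4940 lb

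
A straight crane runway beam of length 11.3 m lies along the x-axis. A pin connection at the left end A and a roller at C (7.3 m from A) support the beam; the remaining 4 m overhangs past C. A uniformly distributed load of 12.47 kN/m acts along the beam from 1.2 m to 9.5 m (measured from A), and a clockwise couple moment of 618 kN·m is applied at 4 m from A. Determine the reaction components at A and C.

A_x = 0, A_y = -57.01 kN, C_y = 160.5 kN

Resultant of the distributed load: 12.47 × 8.3 = 103.501 kN at 5.35 m from A.
Taking moments about A: C_y·7.3 − (12.47·8.3)·5.35 − 618 = 0 → C_y = 1171.73035/7.3 = 160.511 ≈ 160.5 kN.
ΣF_y = 0: A_y + 160.511 − 12.47·8.3 = 0 → A_y = -57.01 kN.
ΣF_x = 0: no horizontal applied forces, so A_x = 0.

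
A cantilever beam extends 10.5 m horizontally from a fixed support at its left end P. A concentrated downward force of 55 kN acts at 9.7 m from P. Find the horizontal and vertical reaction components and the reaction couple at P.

ΣF_x = 0: P_x = 0.
ΣF_y = 0: P_y − 55 = 0 → P_y = 55.00 kN.
ΣM about P: M_P − 55·9.7 = 0 → M_P = 533.5 kN·m.

P_x = 0, P_y = 55.00 kN, M_P = 533.5 kN·m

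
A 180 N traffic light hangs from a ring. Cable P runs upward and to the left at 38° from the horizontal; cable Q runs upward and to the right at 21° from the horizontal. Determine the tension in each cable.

T_P = 196.0 N, T_Q = 165.5 N

ΣF_x = 0: −T_P·cos38° + T_Q·cos21° = 0 → T_Q = 0.844074·T_P.
ΣF_y = 0: T_P·sin38° + T_Q·sin21° = 180.
Substitute: T_P·(0.615661 + 0.844074·0.358368) = 180 → T_P = 196.046 ≈ 196.0 N.
Then T_Q = 0.844074 × 196.046 = 165.5 N.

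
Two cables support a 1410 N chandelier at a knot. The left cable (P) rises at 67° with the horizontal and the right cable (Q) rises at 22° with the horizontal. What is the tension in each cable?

ΣF_x = 0: −T_P·cos67° + T_Q·cos22° = 0 → T_Q = 0.421417·T_P.
ΣF_y = 0: T_P·sin67° + T_Q·sin22° = 1410.
Substitute: T_P·(0.920505 + 0.421417·0.374607) = 1410 → T_P = 1307.53 ≈ 1308 N.
Then T_Q = 0.421417 × 1307.53 = 551.0 N.

T_P = 1308 N, T_Q = 551.0 N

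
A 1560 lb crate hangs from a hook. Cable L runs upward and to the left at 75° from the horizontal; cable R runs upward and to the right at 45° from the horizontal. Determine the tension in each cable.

ΣF_x = 0: −T_L·cos75° + T_R·cos45° = 0 → T_R = 0.366025·T_L.
ΣF_y = 0: T_L·sin75° + T_R·sin45° = 1560.
Substitute: T_L·(0.965926 + 0.366025·0.707107) = 1560 → T_L = 1273.73 ≈ 1274 lb.
Then T_R = 0.366025 × 1273.73 = 466.2 lb.

T_L = 1274 lb, T_R = 466.2 lb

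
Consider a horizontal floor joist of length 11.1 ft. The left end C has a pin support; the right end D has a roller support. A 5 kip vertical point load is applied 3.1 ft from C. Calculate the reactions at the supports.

C_x = 0, C_y = 3.604 kip, D_y = 1.396 kip

Moments about C: D_y·11.1 − 5·3.1 = 0 → D_y = 15.5/11.1 = 1.3964 ≈ 1.396 kip.
ΣF_y = 0: C_y + 1.3964 − 5 = 0 → C_y = 3.604 kip.
ΣF_x = 0: no horizontal applied forces, so C_x = 0.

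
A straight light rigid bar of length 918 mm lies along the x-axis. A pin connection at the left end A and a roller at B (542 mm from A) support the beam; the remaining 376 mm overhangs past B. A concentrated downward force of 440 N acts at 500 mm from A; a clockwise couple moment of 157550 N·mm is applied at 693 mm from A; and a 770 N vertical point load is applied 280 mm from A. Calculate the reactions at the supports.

A_x = 0, A_y = 115.6 N, B_y = 1094 N

Moments about A: B_y·542 − 440·500 − 157550 − 770·280 = 0 → B_y = 593150/542 = 1094.37 ≈ 1094 N.
ΣF_y = 0: A_y + 1094.37 − 440 − 770 = 0 → A_y = 115.6 N.
ΣF_x = 0: no horizontal applied forces, so A_x = 0.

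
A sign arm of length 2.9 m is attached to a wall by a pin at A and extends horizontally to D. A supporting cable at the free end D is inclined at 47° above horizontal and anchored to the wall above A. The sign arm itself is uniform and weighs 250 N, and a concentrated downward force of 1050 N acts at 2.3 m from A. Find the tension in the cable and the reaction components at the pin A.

T = 1310 N, A_x = 893.1 N, A_y = 342.2 N

ΣM about A: T·sin47°·2.9 − 250·1.45 − 1050·2.3 = 0 → T = 2777.5/(2.9·0.731354) = 1309.57 ≈ 1310 N.
ΣF_x = 0: A_x − T·cos47° = 0 → A_x = 1309.57 × 0.681998 = 893.1 N.
ΣF_y = 0: A_y + T·sin47° − 250 − 1050 = 0 → A_y = 1300 − 1309.57 × 0.731354 = 342.2 N.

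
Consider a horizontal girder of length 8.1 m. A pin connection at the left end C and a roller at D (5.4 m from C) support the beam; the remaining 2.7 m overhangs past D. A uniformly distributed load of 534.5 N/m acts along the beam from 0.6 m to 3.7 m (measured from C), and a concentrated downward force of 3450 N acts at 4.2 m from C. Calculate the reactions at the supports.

C_x = 0, C_y = 1764 N, D_y = 3343 N

Resultant of the distributed load: 534.5 × 3.1 = 1656.95 N at 2.15 m from C.
ΣM about C: D_y·5.4 − (534.5·3.1)·2.15 − 3450·4.2 = 0 → D_y = 18052.4425/5.4 = 3343.04 ≈ 3343 N.
ΣF_y = 0: C_y + 3343.04 − 534.5·3.1 − 3450 = 0 → C_y = 1764 N.
ΣF_x = 0: no horizontal applied forces, so C_x = 0.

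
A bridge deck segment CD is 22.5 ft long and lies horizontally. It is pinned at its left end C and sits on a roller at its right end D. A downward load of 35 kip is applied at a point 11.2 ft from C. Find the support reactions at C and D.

ΣM about C: D_y·22.5 − 35·11.2 = 0 → D_y = 392/22.5 = 17.4222 ≈ 17.42 kip.
ΣF_y = 0: C_y + 17.4222 − 35 = 0 → C_y = 17.58 kip.
ΣF_x = 0: no horizontal applied forces, so C_x = 0.

C_x = 0, C_y = 17.58 kip, D_y = 17.42 kip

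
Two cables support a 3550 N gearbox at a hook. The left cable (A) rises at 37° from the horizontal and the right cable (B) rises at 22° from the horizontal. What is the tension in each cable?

ΣF_x = 0: −T_A·cos37° + T_B·cos22° = 0 → T_B = 0.861356·T_A.
ΣF_y = 0: T_A·sin37° + T_B·sin22° = 3550.
Substitute: T_A·(0.601815 + 0.861356·0.374607) = 3550 → T_A = 3839.98 ≈ 3840 N.
Then T_B = 0.861356 × 3839.98 = 3308 N.

T_A = 3840 N, T_B = 3308 N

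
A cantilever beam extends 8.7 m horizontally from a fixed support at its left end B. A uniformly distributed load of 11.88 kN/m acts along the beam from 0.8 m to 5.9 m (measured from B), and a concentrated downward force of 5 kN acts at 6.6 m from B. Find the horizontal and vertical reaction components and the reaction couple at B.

B_x = 0, B_y = 65.59 kN, M_B = 236.0 kN·m

Resultant of the distributed load: 11.88 × 5.1 = 60.588 kN at 3.35 m from B.
ΣF_x = 0: B_x = 0.
ΣF_y = 0: B_y − 11.88·5.1 − 5 = 0 → B_y = 65.59 kN.
ΣM about B: M_B − (11.88·5.1)·3.35 − 5·6.6 = 0 → M_B = 236.0 kN·m.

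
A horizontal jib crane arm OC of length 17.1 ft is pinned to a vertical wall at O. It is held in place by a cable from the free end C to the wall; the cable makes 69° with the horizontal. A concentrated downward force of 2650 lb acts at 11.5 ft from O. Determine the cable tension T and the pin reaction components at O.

T = 1909 lb, O_x = 684.1 lb, O_y = 867.8 lb

ΣM about O: T·sin69°·17.1 − 2650·11.5 = 0 → T = 30475/(17.1·0.93358) = 1908.96 ≈ 1909 lb.
ΣF_x = 0: O_x − T·cos69° = 0 → O_x = 1908.96 × 0.358368 = 684.1 lb.
ΣF_y = 0: O_y + T·sin69° − 2650 = 0 → O_y = 2650 − 1908.96 × 0.93358 = 867.8 lb.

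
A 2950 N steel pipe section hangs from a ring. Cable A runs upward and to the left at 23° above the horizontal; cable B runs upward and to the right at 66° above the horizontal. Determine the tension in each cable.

ΣF_x = 0: −T_A·cos23° + T_B·cos66° = 0 → T_B = 2.26315·T_A.
ΣF_y = 0: T_A·sin23° + T_B·sin66° = 2950.
Substitute: T_A·(0.390731 + 2.26315·0.913545) = 2950 → T_A = 1200.06 ≈ 1200 N.
Then T_B = 2.26315 × 1200.06 = 2716 N.

T_A = 1200 N, T_B = 2716 N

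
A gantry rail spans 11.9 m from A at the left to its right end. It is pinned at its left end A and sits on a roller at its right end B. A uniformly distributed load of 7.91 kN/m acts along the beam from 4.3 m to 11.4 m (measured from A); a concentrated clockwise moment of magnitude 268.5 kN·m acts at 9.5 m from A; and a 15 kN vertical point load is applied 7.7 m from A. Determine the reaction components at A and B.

Resultant of the distributed load: 7.91 × 7.1 = 56.161 kN at 7.85 m from A.
Taking moments about A: B_y·11.9 − (7.91·7.1)·7.85 − 268.5 − 15·7.7 = 0 → B_y = 824.86385/11.9 = 69.3163 ≈ 69.32 kN.
ΣF_y = 0: A_y + 69.3163 − 7.91·7.1 − 15 = 0 → A_y = 1.845 kN.
ΣF_x = 0: no horizontal applied forces, so A_x = 0.

A_x = 0, A_y = 1.845 kN, B_y = 69.32 kN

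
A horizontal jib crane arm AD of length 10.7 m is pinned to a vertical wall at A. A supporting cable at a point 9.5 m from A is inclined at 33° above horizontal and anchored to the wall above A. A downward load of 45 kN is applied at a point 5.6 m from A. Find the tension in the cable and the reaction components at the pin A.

T = 48.70 kN, A_x = 40.85 kN, A_y = 18.47 kN

ΣM about A: T·sin33°·9.5 − 45·5.6 = 0 → T = 252/(9.5·0.544639) = 48.7044 ≈ 48.70 kN.
ΣF_x = 0: A_x − T·cos33° = 0 → A_x = 48.7044 × 0.838671 = 40.85 kN.
ΣF_y = 0: A_y + T·sin33° − 45 = 0 → A_y = 45 − 48.7044 × 0.544639 = 18.47 kN.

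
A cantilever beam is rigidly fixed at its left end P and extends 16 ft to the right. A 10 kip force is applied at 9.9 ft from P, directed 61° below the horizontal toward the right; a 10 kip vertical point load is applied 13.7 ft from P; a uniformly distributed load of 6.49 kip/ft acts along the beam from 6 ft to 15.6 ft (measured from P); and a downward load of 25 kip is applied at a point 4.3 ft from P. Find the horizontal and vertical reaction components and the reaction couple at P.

P_x = -4.848 kip, P_y = 106.1 kip, M_P = 1004 kip·ft

Resultant of the distributed load: 6.49 × 9.6 = 62.304 kip at 10.8 ft from P.
ΣF_x = 0: P_x + 10·cos61° = 0 → P_x = -4.848 kip.
ΣF_y = 0: P_y − 10·sin61° − 10 − 6.49·9.6 − 25 = 0 → P_y = 106.1 kip.
ΣM about P: M_P − 10·sin61°·9.9 − 10·13.7 − (6.49·9.6)·10.8 − 25·4.3 = 0 → M_P = 1004 kip·ft.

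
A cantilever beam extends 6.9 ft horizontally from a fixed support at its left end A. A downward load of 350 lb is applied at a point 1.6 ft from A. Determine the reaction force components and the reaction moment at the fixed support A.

ΣF_x = 0: A_x = 0.
ΣF_y = 0: A_y − 350 = 0 → A_y = 350.0 lb.
ΣM about A: M_A − 350·1.6 = 0 → M_A = 560.0 lb·ft.

A_x = 0, A_y = 350.0 lb, M_A = 560.0 lb·ft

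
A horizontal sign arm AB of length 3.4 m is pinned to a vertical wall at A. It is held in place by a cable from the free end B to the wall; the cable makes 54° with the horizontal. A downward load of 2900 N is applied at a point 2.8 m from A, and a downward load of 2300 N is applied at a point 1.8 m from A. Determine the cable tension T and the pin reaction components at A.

ΣM about A: T·sin54°·3.4 − 2900·2.8 − 2300·1.8 = 0 → T = 12260/(3.4·0.809017) = 4457.12 ≈ 4457 N.
ΣF_x = 0: A_x − T·cos54° = 0 → A_x = 4457.12 × 0.587785 = 2620 N.
ΣF_y = 0: A_y + T·sin54° − 2900 − 2300 = 0 → A_y = 5200 − 4457.12 × 0.809017 = 1594 N.

T = 4457 N, A_x = 2620 N, A_y = 1594 N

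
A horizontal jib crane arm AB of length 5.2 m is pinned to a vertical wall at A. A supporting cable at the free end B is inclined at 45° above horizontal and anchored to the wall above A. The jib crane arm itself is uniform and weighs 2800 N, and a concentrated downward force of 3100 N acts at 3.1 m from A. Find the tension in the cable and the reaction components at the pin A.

ΣM about A: T·sin45°·5.2 − 2800·2.6 − 3100·3.1 = 0 → T = 16890/(5.2·0.707107) = 4593.47 ≈ 4593 N.
ΣF_x = 0: A_x − T·cos45° = 0 → A_x = 4593.47 × 0.707107 = 3248 N.
ΣF_y = 0: A_y + T·sin45° − 2800 − 3100 = 0 → A_y = 5900 − 4593.47 × 0.707107 = 2652 N.

T = 4593 N, A_x = 3248 N, A_y = 2652 N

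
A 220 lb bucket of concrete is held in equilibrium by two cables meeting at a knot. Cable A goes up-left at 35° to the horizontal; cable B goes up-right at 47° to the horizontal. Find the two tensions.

ΣF_x = 0: −T_A·cos35° + T_B·cos47° = 0 → T_B = 1.20111·T_A.
ΣF_y = 0: T_A·sin35° + T_B·sin47° = 220.
Substitute: T_A·(0.573576 + 1.20111·0.731354) = 220 → T_A = 151.514 ≈ 151.5 lb.
Then T_B = 1.20111 × 151.514 = 182.0 lb.

T_A = 151.5 lb, T_B = 182.0 lb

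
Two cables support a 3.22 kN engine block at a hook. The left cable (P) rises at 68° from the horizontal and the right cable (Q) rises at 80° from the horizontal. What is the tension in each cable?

T_P = 1.055 kN, T_Q = 2.276 kN

ΣF_x = 0: −T_P·cos68° + T_Q·cos80° = 0 → T_Q = 2.15727·T_P.
ΣF_y = 0: T_P·sin68° + T_Q·sin80° = 3.22.
Substitute: T_P·(0.927184 + 2.15727·0.984808) = 3.22 → T_P = 1.05516 ≈ 1.055 kN.
Then T_Q = 2.15727 × 1.05516 = 2.276 kN.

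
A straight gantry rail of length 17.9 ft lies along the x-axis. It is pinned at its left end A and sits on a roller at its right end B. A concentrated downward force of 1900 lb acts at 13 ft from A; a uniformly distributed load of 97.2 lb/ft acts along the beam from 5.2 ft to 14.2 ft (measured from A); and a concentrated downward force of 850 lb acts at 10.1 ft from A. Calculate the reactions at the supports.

Resultant of the distributed load: 97.2 × 9 = 874.8 lb at 9.7 ft from A.
ΣM about A: B_y·17.9 − 1900·13 − (97.2·9)·9.7 − 850·10.1 = 0 → B_y = 41770.56/17.9 = 2333.55 ≈ 2334 lb.
ΣF_y = 0: A_y + 2333.55 − 1900 − 97.2·9 − 850 = 0 → A_y = 1291 lb.
ΣF_x = 0: no horizontal applied forces, so A_x = 0.

A_x = 0, A_y = 1291 lb, B_y = 2334 lb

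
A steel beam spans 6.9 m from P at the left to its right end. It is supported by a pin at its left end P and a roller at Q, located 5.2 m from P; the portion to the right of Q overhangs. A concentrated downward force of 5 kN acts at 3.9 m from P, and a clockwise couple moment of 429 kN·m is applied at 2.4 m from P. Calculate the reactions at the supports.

P_x = 0, P_y = -81.25 kN, Q_y = 86.25 kN

Taking moments about P: Q_y·5.2 − 5·3.9 − 429 = 0 → Q_y = 448.5/5.2 = 86.25 kN.
ΣF_y = 0: P_y + 86.25 − 5 = 0 → P_y = -81.25 kN.
ΣF_x = 0: no horizontal applied forces, so P_x = 0.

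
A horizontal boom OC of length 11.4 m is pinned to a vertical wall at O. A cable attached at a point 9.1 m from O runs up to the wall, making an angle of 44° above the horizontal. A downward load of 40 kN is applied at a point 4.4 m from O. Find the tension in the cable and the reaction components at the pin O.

T = 27.84 kN, O_x = 20.03 kN, O_y = 20.66 kN

ΣM about O: T·sin44°·9.1 − 40·4.4 = 0 → T = 176/(9.1·0.694658) = 27.842 ≈ 27.84 kN.
ΣF_x = 0: O_x − T·cos44° = 0 → O_x = 27.842 × 0.71934 = 20.03 kN.
ΣF_y = 0: O_y + T·sin44° − 40 = 0 → O_y = 40 − 27.842 × 0.694658 = 20.66 kN.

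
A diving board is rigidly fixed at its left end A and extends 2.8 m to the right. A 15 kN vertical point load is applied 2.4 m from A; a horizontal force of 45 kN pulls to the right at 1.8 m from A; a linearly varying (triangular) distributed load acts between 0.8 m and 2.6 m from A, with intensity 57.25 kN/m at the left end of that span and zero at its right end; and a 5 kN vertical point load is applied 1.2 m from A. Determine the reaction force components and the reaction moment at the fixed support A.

Resultant of the triangular load: ½ × 57.25 × 1.8 = 51.525 kN, acting at 1.4 m from A (one-third of the span from the peak).
ΣF_x = 0: A_x + 45 = 0 → A_x = -45.00 kN.
ΣF_y = 0: A_y − 15 − ½·57.25·1.8 − 5 = 0 → A_y = 71.53 kN.
ΣM about A: M_A − 15·2.4 − (½·57.25·1.8)·1.4 − 5·1.2 = 0 → M_A = 114.1 kN·m.

A_x = -45.00 kN, A_y = 71.53 kN, M_A = 114.1 kN·m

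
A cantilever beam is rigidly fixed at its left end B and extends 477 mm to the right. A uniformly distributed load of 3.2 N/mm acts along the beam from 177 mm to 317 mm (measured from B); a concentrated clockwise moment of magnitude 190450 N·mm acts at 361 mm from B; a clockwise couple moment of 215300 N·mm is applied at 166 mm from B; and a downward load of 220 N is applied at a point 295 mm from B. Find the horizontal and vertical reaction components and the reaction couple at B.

Resultant of the distributed load: 3.2 × 140 = 448 N at 247 mm from B.
ΣF_x = 0: B_x = 0.
ΣF_y = 0: B_y − 3.2·140 − 220 = 0 → B_y = 668.0 N.
ΣM about B: M_B − (3.2·140)·247 − 190450 − 215300 − 220·295 = 0 → M_B = 581300 N·mm.

B_x = 0, B_y = 668.0 N, M_B = 581300 N·mm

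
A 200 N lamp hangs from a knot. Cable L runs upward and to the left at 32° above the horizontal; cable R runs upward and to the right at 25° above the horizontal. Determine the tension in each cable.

ΣF_x = 0: −T_L·cos32° + T_R·cos25° = 0 → T_R = 0.935718·T_L.
ΣF_y = 0: T_L·sin32° + T_R·sin25° = 200.
Substitute: T_L·(0.529919 + 0.935718·0.422618) = 200 → T_L = 216.13 ≈ 216.1 N.
Then T_R = 0.935718 × 216.13 = 202.2 N.

T_L = 216.1 N, T_R = 202.2 N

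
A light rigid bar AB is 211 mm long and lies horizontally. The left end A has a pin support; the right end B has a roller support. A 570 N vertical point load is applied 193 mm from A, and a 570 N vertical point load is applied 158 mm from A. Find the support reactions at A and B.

ΣM about A: B_y·211 − 570·193 − 570·158 = 0 → B_y = 200070/211 = 948.199 ≈ 948.2 N.
ΣF_y = 0: A_y + 948.199 − 570 − 570 = 0 → A_y = 191.8 N.
ΣF_x = 0: no horizontal applied forces, so A_x = 0.

A_x = 0, A_y = 191.8 N, B_y = 948.2 N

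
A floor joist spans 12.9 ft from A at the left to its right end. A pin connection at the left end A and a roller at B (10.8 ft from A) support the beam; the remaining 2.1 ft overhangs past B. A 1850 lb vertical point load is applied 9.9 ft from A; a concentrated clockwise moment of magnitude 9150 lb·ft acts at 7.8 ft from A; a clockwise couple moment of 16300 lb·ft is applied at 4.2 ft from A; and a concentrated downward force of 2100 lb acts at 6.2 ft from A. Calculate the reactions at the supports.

Moments about A: B_y·10.8 − 1850·9.9 − 9150 − 16300 − 2100·6.2 = 0 → B_y = 56785/10.8 = 5257.87 ≈ 5258 lb.
ΣF_y = 0: A_y + 5257.87 − 1850 − 2100 = 0 → A_y = -1308 lb.
ΣF_x = 0: no horizontal applied forces, so A_x = 0.

A_x = 0, A_y = -1308 lb, B_y = 5258 lb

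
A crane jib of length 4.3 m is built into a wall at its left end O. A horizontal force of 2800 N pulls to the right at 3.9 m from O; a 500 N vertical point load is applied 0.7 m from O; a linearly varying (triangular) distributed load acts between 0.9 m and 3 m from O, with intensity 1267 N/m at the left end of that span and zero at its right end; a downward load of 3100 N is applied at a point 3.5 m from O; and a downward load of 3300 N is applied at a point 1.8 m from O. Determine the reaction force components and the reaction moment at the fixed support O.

Resultant of the triangular load: ½ × 1267 × 2.1 = 1330.35 N, acting at 1.6 m from O (one-third of the span from the peak).
ΣF_x = 0: O_x + 2800 = 0 → O_x = -2800 N.
ΣF_y = 0: O_y − 500 − ½·1267·2.1 − 3100 − 3300 = 0 → O_y = 8230 N.
ΣM about O: M_O − 500·0.7 − (½·1267·2.1)·1.6 − 3100·3.5 − 3300·1.8 = 0 → M_O = 19270 N·m.

O_x = -2800 N, O_y = 8230 N, M_O = 19270 N·m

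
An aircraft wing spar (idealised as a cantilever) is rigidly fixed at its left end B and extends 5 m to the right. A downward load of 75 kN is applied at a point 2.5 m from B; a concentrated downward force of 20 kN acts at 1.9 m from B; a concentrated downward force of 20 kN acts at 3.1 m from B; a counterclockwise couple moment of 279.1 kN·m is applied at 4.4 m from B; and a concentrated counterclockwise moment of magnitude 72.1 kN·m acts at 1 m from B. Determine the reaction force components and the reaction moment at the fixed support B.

ΣF_x = 0: B_x = 0.
ΣF_y = 0: B_y − 75 − 20 − 20 = 0 → B_y = 115.0 kN.
ΣM about B: M_B − 75·2.5 − 20·1.9 − 20·3.1 + 279.1 + 72.1 = 0 → M_B = -63.70 kN·m.

B_x = 0, B_y = 115.0 kN, M_B = -63.70 kN·m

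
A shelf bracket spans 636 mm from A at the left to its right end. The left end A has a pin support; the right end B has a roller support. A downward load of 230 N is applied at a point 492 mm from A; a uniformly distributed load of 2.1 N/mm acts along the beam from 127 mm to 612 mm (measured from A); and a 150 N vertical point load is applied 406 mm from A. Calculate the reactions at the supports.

Resultant of the distributed load: 2.1 × 485 = 1018.5 N at 369.5 mm from A.
Moments about A: B_y·636 − 230·492 − (2.1·485)·369.5 − 150·406 = 0 → B_y = 550395.75/636 = 865.402 ≈ 865.4 N.
ΣF_y = 0: A_y + 865.402 − 230 − 2.1·485 − 150 = 0 → A_y = 533.1 N.
ΣF_x = 0: no horizontal applied forces, so A_x = 0.

A_x = 0, A_y = 533.1 N, B_y = 865.4 N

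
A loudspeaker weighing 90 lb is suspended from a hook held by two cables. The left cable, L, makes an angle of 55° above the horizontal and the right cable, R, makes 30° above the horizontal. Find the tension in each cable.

ΣF_x = 0: −T_L·cos55° + T_R·cos30° = 0 → T_R = 0.662309·T_L.
ΣF_y = 0: T_L·sin55° + T_R·sin30° = 90.
Substitute: T_L·(0.819152 + 0.662309·0.5) = 90 → T_L = 78.24 lb.
Then T_R = 0.662309 × 78.24 = 51.82 lb.

T_L = 78.24 lb, T_R = 51.82 lb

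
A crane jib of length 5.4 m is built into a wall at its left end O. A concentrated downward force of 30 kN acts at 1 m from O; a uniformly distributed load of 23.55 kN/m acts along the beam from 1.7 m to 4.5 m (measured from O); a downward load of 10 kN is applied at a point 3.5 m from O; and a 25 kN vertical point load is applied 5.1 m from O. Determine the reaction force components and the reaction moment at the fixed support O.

O_x = 0, O_y = 130.9 kN, M_O = 396.9 kN·m

Resultant of the distributed load: 23.55 × 2.8 = 65.94 kN at 3.1 m from O.
ΣF_x = 0: O_x = 0.
ΣF_y = 0: O_y − 30 − 23.55·2.8 − 10 − 25 = 0 → O_y = 130.9 kN.
ΣM about O: M_O − 30·1 − (23.55·2.8)·3.1 − 10·3.5 − 25·5.1 = 0 → M_O = 396.9 kN·m.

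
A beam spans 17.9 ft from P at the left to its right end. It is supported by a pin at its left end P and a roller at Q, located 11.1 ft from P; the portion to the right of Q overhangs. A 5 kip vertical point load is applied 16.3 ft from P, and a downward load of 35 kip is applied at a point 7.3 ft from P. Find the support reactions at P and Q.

P_x = 0, P_y = 9.640 kip, Q_y = 30.36 kip

ΣM about P: Q_y·11.1 − 5·16.3 − 35·7.3 = 0 → Q_y = 337/11.1 = 30.3604 ≈ 30.36 kip.
ΣF_y = 0: P_y + 30.3604 − 5 − 35 = 0 → P_y = 9.640 kip.
ΣF_x = 0: no horizontal applied forces, so P_x = 0.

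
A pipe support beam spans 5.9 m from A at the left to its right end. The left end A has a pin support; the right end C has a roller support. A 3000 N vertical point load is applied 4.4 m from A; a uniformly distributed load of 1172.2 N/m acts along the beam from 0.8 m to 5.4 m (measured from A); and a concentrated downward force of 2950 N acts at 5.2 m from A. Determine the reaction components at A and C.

Resultant of the distributed load: 1172.2 × 4.6 = 5392.12 N at 3.1 m from A.
Taking moments about A: C_y·5.9 − 3000·4.4 − (1172.2·4.6)·3.1 − 2950·5.2 = 0 → C_y = 45255.572/5.9 = 7670.44 ≈ 7670 N.
ΣF_y = 0: A_y + 7670.44 − 3000 − 1172.2·4.6 − 2950 = 0 → A_y = 3672 N.
ΣF_x = 0: no horizontal applied forces, so A_x = 0.

A_x = 0, A_y = 3672 N, C_y = 7670 N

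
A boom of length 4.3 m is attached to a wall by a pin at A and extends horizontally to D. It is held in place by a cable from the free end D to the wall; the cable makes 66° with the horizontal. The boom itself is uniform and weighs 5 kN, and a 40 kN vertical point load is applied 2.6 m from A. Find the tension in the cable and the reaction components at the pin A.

T = 29.21 kN, A_x = 11.88 kN, A_y = 18.31 kN

ΣM about A: T·sin66°·4.3 − 5·2.15 − 40·2.6 = 0 → T = 114.75/(4.3·0.913545) = 29.2115 ≈ 29.21 kN.
ΣF_x = 0: A_x − T·cos66° = 0 → A_x = 29.2115 × 0.406737 = 11.88 kN.
ΣF_y = 0: A_y + T·sin66° − 5 − 40 = 0 → A_y = 45 − 29.2115 × 0.913545 = 18.31 kN.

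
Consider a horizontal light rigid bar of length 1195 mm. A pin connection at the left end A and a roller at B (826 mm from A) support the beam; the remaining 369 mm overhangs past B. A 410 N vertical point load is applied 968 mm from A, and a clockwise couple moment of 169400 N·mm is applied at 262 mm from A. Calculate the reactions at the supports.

Moments about A: B_y·826 − 410·968 − 169400 = 0 → B_y = 566280/826 = 685.569 ≈ 685.6 N.
ΣF_y = 0: A_y + 685.569 − 410 = 0 → A_y = -275.6 N.
ΣF_x = 0: no horizontal applied forces, so A_x = 0.

A_x = 0, A_y = -275.6 N, B_y = 685.6 N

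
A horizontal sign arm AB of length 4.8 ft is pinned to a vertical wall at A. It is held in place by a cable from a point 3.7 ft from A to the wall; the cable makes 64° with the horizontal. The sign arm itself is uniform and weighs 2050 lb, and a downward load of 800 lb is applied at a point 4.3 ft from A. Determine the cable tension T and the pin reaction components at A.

T = 2514 lb, A_x = 1102 lb, A_y = 590.5 lb

ΣM about A: T·sin64°·3.7 − 2050·2.4 − 800·4.3 = 0 → T = 8360/(3.7·0.898794) = 2513.88 ≈ 2514 lb.
ΣF_x = 0: A_x − T·cos64° = 0 → A_x = 2513.88 × 0.438371 = 1102 lb.
ΣF_y = 0: A_y + T·sin64° − 2050 − 800 = 0 → A_y = 2850 − 2513.88 × 0.898794 = 590.5 lb.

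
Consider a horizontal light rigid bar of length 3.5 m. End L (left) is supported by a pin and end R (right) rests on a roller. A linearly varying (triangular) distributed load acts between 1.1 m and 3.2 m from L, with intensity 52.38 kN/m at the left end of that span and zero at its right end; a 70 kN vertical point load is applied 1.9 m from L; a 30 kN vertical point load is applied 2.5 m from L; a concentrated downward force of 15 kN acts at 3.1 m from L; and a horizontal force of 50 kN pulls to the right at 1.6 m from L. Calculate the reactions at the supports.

Resultant of the triangular load: ½ × 52.38 × 2.1 = 54.999 kN, acting at 1.8 m from L (one-third of the span from the peak).
Moments about L: R_y·3.5 − (½·52.38·2.1)·1.8 − 70·1.9 − 30·2.5 − 15·3.1 = 0 → R_y = 353.4982/3.5 = 100.999 ≈ 101.0 kN.
ΣF_y = 0: L_y + 100.999 − ½·52.38·2.1 − 70 − 30 − 15 = 0 → L_y = 69.00 kN.
ΣF_x = 0: L_x + 50 = 0 → L_x = -50.00 kN.

L_x = -50.00 kN, L_y = 69.00 kN, R_y = 101.0 kN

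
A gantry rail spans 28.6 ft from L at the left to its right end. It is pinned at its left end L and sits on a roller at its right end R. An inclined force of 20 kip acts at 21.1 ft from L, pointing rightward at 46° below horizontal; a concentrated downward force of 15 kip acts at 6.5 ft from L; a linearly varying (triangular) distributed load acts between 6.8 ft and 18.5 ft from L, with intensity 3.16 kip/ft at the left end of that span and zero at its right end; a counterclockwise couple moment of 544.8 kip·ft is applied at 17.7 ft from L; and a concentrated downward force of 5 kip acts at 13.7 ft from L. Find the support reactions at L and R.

Resultant of the triangular load: ½ × 3.16 × 11.7 = 18.486 kip, acting at 10.7 ft from L (one-third of the span from the peak).
Taking moments about L: R_y·28.6 − 20·sin46°·21.1 − 15·6.5 − (½·3.16·11.7)·10.7 + 544.8 − 5·13.7 = 0 → R_y = 122.562/28.6 = 4.28538 ≈ 4.285 kip.
ΣF_y = 0: L_y + 4.28538 − 20·sin46° − 15 − ½·3.16·11.7 − 5 = 0 → L_y = 48.59 kip.
ΣF_x = 0: L_x + 20·cos46° = 0 → L_x = -13.89 kip.

L_x = -13.89 kip, L_y = 48.59 kip, R_y = 4.285 kip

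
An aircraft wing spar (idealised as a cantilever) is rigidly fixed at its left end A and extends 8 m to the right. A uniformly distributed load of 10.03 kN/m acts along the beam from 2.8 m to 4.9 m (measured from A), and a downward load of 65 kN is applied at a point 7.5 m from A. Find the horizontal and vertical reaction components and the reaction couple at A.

Resultant of the distributed load: 10.03 × 2.1 = 21.063 kN at 3.85 m from A.
ΣF_x = 0: A_x = 0.
ΣF_y = 0: A_y − 10.03·2.1 − 65 = 0 → A_y = 86.06 kN.
ΣM about A: M_A − (10.03·2.1)·3.85 − 65·7.5 = 0 → M_A = 568.6 kN·m.

A_x = 0, A_y = 86.06 kN, M_A = 568.6 kN·m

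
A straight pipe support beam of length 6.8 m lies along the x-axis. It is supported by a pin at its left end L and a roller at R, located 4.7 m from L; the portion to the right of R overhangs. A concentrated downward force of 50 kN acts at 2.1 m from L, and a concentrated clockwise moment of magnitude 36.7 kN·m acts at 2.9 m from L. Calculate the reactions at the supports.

Moments about L: R_y·4.7 − 50·2.1 − 36.7 = 0 → R_y = 141.7/4.7 = 30.1489 ≈ 30.15 kN.
ΣF_y = 0: L_y + 30.1489 − 50 = 0 → L_y = 19.85 kN.
ΣF_x = 0: no horizontal applied forces, so L_x = 0.

L_x = 0, L_y = 19.85 kN, R_y = 30.15 kN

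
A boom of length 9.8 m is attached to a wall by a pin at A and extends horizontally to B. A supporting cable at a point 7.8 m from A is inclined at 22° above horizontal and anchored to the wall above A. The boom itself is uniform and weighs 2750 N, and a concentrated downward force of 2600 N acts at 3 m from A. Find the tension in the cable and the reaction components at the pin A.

ΣM about A: T·sin22°·7.8 − 2750·4.9 − 2600·3 = 0 → T = 21275/(7.8·0.374607) = 7281.13 ≈ 7281 N.
ΣF_x = 0: A_x − T·cos22° = 0 → A_x = 7281.13 × 0.927184 = 6751 N.
ΣF_y = 0: A_y + T·sin22° − 2750 − 2600 = 0 → A_y = 5350 − 7281.13 × 0.374607 = 2622 N.

T = 7281 N, A_x = 6751 N, A_y = 2622 N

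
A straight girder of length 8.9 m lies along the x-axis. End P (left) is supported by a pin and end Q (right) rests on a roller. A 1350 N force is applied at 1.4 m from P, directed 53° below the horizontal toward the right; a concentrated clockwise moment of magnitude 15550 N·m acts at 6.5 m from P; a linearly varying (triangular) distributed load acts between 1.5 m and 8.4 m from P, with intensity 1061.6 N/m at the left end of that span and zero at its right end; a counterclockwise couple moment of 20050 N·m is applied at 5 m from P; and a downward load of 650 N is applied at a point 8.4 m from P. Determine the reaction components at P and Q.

P_x = -812.5 N, P_y = 3549 N, Q_y = 1841 N

Resultant of the triangular load: ½ × 1061.6 × 6.9 = 3662.52 N, acting at 3.8 m from P (one-third of the span from the peak).
Taking moments about P: Q_y·8.9 − 1350·sin53°·1.4 − 15550 − (½·1061.6·6.9)·3.8 + 20050 − 650·8.4 = 0 → Q_y = 16387/8.9 = 1841.24 ≈ 1841 N.
ΣF_y = 0: P_y + 1841.24 − 1350·sin53° − ½·1061.6·6.9 − 650 = 0 → P_y = 3549 N.
ΣF_x = 0: P_x + 1350·cos53° = 0 → P_x = -812.5 N.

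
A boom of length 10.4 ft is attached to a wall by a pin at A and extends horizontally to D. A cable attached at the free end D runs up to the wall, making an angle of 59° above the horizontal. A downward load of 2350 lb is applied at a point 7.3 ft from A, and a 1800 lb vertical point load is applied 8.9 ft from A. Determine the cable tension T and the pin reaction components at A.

ΣM about A: T·sin59°·10.4 − 2350·7.3 − 1800·8.9 = 0 → T = 33175/(10.4·0.857167) = 3721.45 ≈ 3721 lb.
ΣF_x = 0: A_x − T·cos59° = 0 → A_x = 3721.45 × 0.515038 = 1917 lb.
ΣF_y = 0: A_y + T·sin59° − 2350 − 1800 = 0 → A_y = 4150 − 3721.45 × 0.857167 = 960.1 lb.

T = 3721 lb, A_x = 1917 lb, A_y = 960.1 lb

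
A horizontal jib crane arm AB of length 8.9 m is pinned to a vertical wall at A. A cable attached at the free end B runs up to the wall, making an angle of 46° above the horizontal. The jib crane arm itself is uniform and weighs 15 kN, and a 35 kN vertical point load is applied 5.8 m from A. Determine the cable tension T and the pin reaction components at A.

T = 42.13 kN, A_x = 29.27 kN, A_y = 19.69 kN

ΣM about A: T·sin46°·8.9 − 15·4.45 − 35·5.8 = 0 → T = 269.75/(8.9·0.71934) = 42.1344 ≈ 42.13 kN.
ΣF_x = 0: A_x − T·cos46° = 0 → A_x = 42.1344 × 0.694658 = 29.27 kN.
ΣF_y = 0: A_y + T·sin46° − 15 − 35 = 0 → A_y = 50 − 42.1344 × 0.71934 = 19.69 kN.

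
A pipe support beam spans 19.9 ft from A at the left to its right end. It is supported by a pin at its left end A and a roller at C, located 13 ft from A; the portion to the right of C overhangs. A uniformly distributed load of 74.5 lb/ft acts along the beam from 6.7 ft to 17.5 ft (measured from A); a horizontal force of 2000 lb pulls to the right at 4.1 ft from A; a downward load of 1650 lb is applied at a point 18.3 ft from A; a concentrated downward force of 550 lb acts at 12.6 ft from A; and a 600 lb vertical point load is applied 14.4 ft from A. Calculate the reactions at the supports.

Resultant of the distributed load: 74.5 × 10.8 = 804.6 lb at 12.1 ft from A.
Taking moments about A: C_y·13 − (74.5·10.8)·12.1 − 1650·18.3 − 550·12.6 − 600·14.4 = 0 → C_y = 55500.66/13 = 4269.28 ≈ 4269 lb.
ΣF_y = 0: A_y + 4269.28 − 74.5·10.8 − 1650 − 550 − 600 = 0 → A_y = -664.7 lb.
ΣF_x = 0: A_x + 2000 = 0 → A_x = -2000 lb.

A_x = -2000 lb, A_y = -664.7 lb, C_y = 4269 lb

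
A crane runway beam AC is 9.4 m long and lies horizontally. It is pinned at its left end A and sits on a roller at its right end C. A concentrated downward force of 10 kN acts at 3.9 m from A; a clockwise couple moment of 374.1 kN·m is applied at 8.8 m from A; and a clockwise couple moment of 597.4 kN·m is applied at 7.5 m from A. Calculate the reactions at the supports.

A_x = 0, A_y = -97.50 kN, C_y = 107.5 kN

Taking moments about A: C_y·9.4 − 10·3.9 − 374.1 − 597.4 = 0 → C_y = 1010.5/9.4 = 107.5 kN.
ΣF_y = 0: A_y + 107.5 − 10 = 0 → A_y = -97.50 kN.
ΣF_x = 0: no horizontal applied forces, so A_x = 0.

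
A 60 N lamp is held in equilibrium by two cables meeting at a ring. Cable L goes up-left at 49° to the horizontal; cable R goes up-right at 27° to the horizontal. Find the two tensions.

ΣF_x = 0: −T_L·cos49° + T_R·cos27° = 0 → T_R = 0.736312·T_L.
ΣF_y = 0: T_L·sin49° + T_R·sin27° = 60.
Substitute: T_L·(0.75471 + 0.736312·0.45399) = 60 → T_L = 55.097 ≈ 55.10 N.
Then T_R = 0.736312 × 55.097 = 40.57 N.

T_L = 55.10 N, T_R = 40.57 N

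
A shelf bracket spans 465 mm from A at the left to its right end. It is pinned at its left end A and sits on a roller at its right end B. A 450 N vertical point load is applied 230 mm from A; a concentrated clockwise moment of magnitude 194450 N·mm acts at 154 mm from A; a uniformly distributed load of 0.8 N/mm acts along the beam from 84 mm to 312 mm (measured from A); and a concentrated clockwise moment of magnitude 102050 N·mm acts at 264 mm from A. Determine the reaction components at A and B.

Resultant of the distributed load: 0.8 × 228 = 182.4 N at 198 mm from A.
ΣM about A: B_y·465 − 450·230 − 194450 − (0.8·228)·198 − 102050 = 0 → B_y = 436115.2/465 = 937.882 ≈ 937.9 N.
ΣF_y = 0: A_y + 937.882 − 450 − 0.8·228 = 0 → A_y = -305.5 N.
ΣF_x = 0: no horizontal applied forces, so A_x = 0.

A_x = 0, A_y = -305.5 N, B_y = 937.9 N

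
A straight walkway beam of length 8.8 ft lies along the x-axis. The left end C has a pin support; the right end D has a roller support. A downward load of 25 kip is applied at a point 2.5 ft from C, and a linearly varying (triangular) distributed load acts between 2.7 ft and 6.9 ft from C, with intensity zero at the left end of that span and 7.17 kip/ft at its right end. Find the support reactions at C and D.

C_x = 0, C_y = 23.54 kip, D_y = 16.51 kip

Resultant of the triangular load: ½ × 7.17 × 4.2 = 15.057 kip, acting at 5.5 ft from C (one-third of the span from the peak).
Moments about C: D_y·8.8 − 25·2.5 − (½·7.17·4.2)·5.5 = 0 → D_y = 145.3135/8.8 = 16.5129 ≈ 16.51 kip.
ΣF_y = 0: C_y + 16.5129 − 25 − ½·7.17·4.2 = 0 → C_y = 23.54 kip.
ΣF_x = 0: no horizontal applied forces, so C_x = 0.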